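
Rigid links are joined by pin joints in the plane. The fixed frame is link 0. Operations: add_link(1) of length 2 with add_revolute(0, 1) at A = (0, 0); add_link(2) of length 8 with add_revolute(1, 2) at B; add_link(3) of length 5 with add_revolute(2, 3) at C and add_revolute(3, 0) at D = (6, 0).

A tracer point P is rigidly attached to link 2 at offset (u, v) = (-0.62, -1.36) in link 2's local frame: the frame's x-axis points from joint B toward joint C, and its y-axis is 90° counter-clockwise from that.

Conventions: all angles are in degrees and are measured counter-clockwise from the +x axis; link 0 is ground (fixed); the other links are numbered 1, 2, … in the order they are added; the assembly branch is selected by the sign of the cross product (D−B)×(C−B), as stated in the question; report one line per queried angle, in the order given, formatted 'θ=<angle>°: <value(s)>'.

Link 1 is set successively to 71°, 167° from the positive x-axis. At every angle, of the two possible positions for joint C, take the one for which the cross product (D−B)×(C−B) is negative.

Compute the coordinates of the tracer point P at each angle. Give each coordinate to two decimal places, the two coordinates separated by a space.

A=(0,0), D=(6.00,0)
θ=71°: B = A + 2.00·(cos71°, sin71°) = (0.6511, 1.8910)
θ=71°: |BD| = 5.6733
θ=71°: circle(B,8.00) ∩ circle(D,5.00): a=6.2738, h=4.9638
θ=71°:   candidates: C₊=(8.2207,4.4798) cross=28.161; C₋=(4.9116,-4.8801) cross=-28.161
θ=71°:   branch - wants cross < 0 → take C=(4.9116,-4.8801) (cross=-28.161)
θ=71°: ex = (C−B)/|BC| = (0.5326,-0.8464); ey = (0.8464,0.5326)
θ=71°: P = B + -0.62·ex + -1.36·ey = (-0.8301,1.6915)
θ=167°: B = A + 2.00·(cos167°, sin167°) = (-1.9487, 0.4499)
θ=167°: |BD| = 7.9615
θ=167°: circle(B,8.00) ∩ circle(D,5.00): a=6.4300, h=4.7597
θ=167°:   candidates: C₊=(4.7400,4.8386) cross=37.894; C₋=(4.2020,-4.6655) cross=-37.894
θ=167°:   branch - wants cross < 0 → take C=(4.2020,-4.6655) (cross=-37.894)
θ=167°: ex = (C−B)/|BC| = (0.7688,-0.6394); ey = (0.6394,0.7688)
θ=167°: P = B + -0.62·ex + -1.36·ey = (-3.2951,-0.1993)

θ=71°: -0.83 1.69
θ=167°: -3.30 -0.20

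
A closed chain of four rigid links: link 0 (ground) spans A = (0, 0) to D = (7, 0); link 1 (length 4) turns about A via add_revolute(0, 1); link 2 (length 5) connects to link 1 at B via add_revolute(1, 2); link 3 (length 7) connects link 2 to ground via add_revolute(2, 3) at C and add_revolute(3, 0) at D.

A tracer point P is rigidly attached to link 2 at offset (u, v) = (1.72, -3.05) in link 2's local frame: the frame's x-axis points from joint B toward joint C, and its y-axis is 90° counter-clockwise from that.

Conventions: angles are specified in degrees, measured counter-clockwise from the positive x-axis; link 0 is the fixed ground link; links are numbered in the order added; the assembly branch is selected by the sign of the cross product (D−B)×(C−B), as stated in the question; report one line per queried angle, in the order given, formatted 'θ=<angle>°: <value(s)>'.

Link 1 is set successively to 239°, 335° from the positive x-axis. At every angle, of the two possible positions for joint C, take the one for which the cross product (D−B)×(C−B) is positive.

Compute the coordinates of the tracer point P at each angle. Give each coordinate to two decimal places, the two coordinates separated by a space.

A=(0,0), D=(7.00,0)
θ=239°: B = A + 4.00·(cos239°, sin239°) = (-2.0602, -3.4287)
θ=239°: |BD| = 9.6872
θ=239°: circle(B,5.00) ∩ circle(D,7.00): a=3.6049, h=3.4648
θ=239°:   candidates: C₊=(0.0850,1.0878) cross=33.564; C₋=(2.5377,-5.3933) cross=-33.564
θ=239°:   branch + wants cross > 0 → take C=(0.0850,1.0878) (cross=33.564)
θ=239°: ex = (C−B)/|BC| = (0.4290,0.9033); ey = (-0.9033,0.4290)
θ=239°: P = B + 1.72·ex + -3.05·ey = (1.4328,-3.1836)
θ=335°: B = A + 4.00·(cos335°, sin335°) = (3.6252, -1.6905)
θ=335°: |BD| = 3.7745
θ=335°: circle(B,5.00) ∩ circle(D,7.00): a=-1.2920, h=4.8302
θ=335°:   candidates: C₊=(0.3068,2.0496) cross=18.232; C₋=(4.6333,-6.5878) cross=-18.232
θ=335°:   branch + wants cross > 0 → take C=(0.3068,2.0496) (cross=18.232)
θ=335°: ex = (C−B)/|BC| = (-0.6637,0.7480); ey = (-0.7480,-0.6637)
θ=335°: P = B + 1.72·ex + -3.05·ey = (4.7651,1.6204)

θ=239°: 1.43 -3.18
θ=335°: 4.77 1.62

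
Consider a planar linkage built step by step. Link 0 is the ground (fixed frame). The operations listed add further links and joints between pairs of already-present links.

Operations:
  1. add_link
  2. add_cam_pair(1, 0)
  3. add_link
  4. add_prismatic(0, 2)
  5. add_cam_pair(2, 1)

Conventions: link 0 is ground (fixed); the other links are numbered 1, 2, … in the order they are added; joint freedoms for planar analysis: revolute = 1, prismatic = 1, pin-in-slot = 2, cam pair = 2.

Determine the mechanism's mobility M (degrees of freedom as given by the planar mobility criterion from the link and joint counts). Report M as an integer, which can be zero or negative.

ground; <1,0,0>
#1 <2,0,0>
C:1↔0 J2 <2,0,1>
#2 <3,0,1>
P:0↔2 J1 <3,1,1>
C:2↔1 J2 <3,1,2>
3×2 − 2×1 − 1×2 = 2

M = 2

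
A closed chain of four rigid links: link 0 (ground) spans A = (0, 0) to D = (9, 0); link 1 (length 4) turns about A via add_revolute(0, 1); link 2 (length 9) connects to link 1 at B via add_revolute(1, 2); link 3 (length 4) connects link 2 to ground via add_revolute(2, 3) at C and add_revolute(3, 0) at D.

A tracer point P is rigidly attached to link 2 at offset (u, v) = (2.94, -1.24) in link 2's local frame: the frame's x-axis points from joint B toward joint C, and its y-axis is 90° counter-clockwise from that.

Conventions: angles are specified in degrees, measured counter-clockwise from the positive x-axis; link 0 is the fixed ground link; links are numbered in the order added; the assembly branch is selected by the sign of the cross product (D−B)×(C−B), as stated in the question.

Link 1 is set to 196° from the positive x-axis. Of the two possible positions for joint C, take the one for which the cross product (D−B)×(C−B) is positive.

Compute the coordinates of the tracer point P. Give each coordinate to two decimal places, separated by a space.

A=(0,0), D=(9.00,0)
B = A + 4.00·(cos196°, sin196°) = (-3.8450, -1.1025)
|BD| = 12.8923
circle(B,9.00) ∩ circle(D,4.00): a=8.9670, h=0.7697
  candidates: C₊=(5.0233,0.4312) cross=9.923; C₋=(5.1550,-1.1025) cross=-9.923
  branch + wants cross > 0 → take C=(5.0233,0.4312) (cross=9.923)
ex = (C−B)/|BC| = (0.9854,0.1704); ey = (-0.1704,0.9854)
P = B + 2.94·ex + -1.24·ey = (-0.7367,-1.8234)

-0.74 -1.82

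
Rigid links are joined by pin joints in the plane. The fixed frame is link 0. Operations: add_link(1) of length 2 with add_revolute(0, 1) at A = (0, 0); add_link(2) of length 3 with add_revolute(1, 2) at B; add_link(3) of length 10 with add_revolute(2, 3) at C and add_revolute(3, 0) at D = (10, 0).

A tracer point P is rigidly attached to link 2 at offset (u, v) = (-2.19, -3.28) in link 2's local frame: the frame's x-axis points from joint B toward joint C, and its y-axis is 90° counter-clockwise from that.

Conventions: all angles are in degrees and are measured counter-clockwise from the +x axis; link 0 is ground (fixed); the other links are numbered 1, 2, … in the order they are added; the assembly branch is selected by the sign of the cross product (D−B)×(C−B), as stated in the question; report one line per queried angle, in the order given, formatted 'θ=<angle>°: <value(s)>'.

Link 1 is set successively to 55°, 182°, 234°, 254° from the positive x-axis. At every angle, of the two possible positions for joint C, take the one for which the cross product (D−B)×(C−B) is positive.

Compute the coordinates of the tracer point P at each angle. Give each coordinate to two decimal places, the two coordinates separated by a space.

A=(0,0), D=(10.00,0)
θ=55°: B = A + 2.00·(cos55°, sin55°) = (1.1472, 1.6383)
θ=55°: |BD| = 9.0032
θ=55°: circle(B,3.00) ∩ circle(D,10.00): a=-0.5522, h=2.9487
θ=55°:   candidates: C₊=(1.1408,4.6383) cross=26.548; C₋=(0.0676,-1.1607) cross=-26.548
θ=55°:   branch + wants cross > 0 → take C=(1.1408,4.6383) (cross=26.548)
θ=55°: ex = (C−B)/|BC| = (-0.0021,1.0000); ey = (-1.0000,-0.0021)
θ=55°: P = B + -2.19·ex + -3.28·ey = (4.4318,-0.5447)
θ=182°: B = A + 2.00·(cos182°, sin182°) = (-1.9988, -0.0698)
θ=182°: |BD| = 11.9990
θ=182°: circle(B,3.00) ∩ circle(D,10.00): a=2.2075, h=2.0315
θ=182°:   candidates: C₊=(0.1969,1.9745) cross=24.376; C₋=(0.2205,-2.0884) cross=-24.376
θ=182°:   branch + wants cross > 0 → take C=(0.1969,1.9745) (cross=24.376)
θ=182°: ex = (C−B)/|BC| = (0.7319,0.6814); ey = (-0.6814,0.7319)
θ=182°: P = B + -2.19·ex + -3.28·ey = (-1.3665,-3.9627)
θ=234°: B = A + 2.00·(cos234°, sin234°) = (-1.1756, -1.6180)
θ=234°: |BD| = 11.2921
θ=234°: circle(B,3.00) ∩ circle(D,10.00): a=1.6167, h=2.5271
θ=234°:   candidates: C₊=(0.0623,1.1147) cross=28.537; C₋=(0.7865,-3.8874) cross=-28.537
θ=234°:   branch + wants cross > 0 → take C=(0.0623,1.1147) (cross=28.537)
θ=234°: ex = (C−B)/|BC| = (0.4126,0.9109); ey = (-0.9109,0.4126)
θ=234°: P = B + -2.19·ex + -3.28·ey = (0.9085,-4.9663)
θ=254°: B = A + 2.00·(cos254°, sin254°) = (-0.5513, -1.9225)
θ=254°: |BD| = 10.7250
θ=254°: circle(B,3.00) ∩ circle(D,10.00): a=1.1201, h=2.7831
θ=254°:   candidates: C₊=(0.0518,1.0162) cross=29.848; C₋=(1.0495,-4.4597) cross=-29.848
θ=254°:   branch + wants cross > 0 → take C=(0.0518,1.0162) (cross=29.848)
θ=254°: ex = (C−B)/|BC| = (0.2010,0.9796); ey = (-0.9796,0.2010)
θ=254°: P = B + -2.19·ex + -3.28·ey = (2.2216,-4.7272)

θ=55°: 4.43 -0.54
θ=182°: -1.37 -3.96
θ=234°: 0.91 -4.97
θ=254°: 2.22 -4.73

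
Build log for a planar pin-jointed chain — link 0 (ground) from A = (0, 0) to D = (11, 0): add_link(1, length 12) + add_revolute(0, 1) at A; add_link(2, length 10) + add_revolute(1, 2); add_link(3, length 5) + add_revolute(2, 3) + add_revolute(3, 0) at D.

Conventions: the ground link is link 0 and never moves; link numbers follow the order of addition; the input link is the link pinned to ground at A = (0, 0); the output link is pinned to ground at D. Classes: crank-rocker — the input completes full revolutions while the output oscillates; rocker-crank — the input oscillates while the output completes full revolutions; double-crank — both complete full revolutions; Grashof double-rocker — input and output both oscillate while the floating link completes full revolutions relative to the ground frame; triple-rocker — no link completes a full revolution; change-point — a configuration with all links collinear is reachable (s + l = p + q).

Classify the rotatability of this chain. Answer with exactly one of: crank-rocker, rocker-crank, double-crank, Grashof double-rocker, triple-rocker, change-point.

lengths: ground=11, input=12, coupler=10, output=5
sorted: s=5 (shortest), l=12 (longest), p+q=21
s + l = 17 vs p + q = 21
s + l < p + q (Grashof) with shortest = output link → rocker-crank

rocker-crank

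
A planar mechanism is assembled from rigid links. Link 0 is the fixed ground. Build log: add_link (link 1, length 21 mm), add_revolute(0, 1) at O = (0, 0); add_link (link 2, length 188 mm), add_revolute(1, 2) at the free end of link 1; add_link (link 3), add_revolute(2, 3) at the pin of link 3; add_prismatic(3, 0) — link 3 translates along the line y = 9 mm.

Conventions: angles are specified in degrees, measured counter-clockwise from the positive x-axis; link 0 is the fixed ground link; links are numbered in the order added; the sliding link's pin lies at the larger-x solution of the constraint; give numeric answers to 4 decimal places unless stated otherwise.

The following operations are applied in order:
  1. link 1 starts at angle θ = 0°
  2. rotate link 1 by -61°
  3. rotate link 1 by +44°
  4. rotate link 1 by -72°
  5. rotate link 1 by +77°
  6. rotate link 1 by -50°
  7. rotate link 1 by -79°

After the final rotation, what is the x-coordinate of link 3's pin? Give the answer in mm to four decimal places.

geometry: r = 21 mm, L = 188 mm, e = 9 mm; θ starts at 0°
rotate link 1 by -61°: θ ← 0° -61° = -61°
rotate link 1 by +44°: θ ← -61° +44° = -17°
rotate link 1 by -72°: θ ← -17° -72° = -89°
rotate link 1 by +77°: θ ← -89° +77° = -12°
rotate link 1 by -50°: θ ← -12° -50° = -62°
rotate link 1 by -79°: θ ← -62° -79° = -141°
crank pin P = (r cos θ, r sin θ) = (-16.320065, -13.215728)
h = r sin θ − e = -13.215728 − 9 = -22.215728
x = r cos θ + √(L² − h²) = -16.320065 + 186.682783 = 170.362718

170.3627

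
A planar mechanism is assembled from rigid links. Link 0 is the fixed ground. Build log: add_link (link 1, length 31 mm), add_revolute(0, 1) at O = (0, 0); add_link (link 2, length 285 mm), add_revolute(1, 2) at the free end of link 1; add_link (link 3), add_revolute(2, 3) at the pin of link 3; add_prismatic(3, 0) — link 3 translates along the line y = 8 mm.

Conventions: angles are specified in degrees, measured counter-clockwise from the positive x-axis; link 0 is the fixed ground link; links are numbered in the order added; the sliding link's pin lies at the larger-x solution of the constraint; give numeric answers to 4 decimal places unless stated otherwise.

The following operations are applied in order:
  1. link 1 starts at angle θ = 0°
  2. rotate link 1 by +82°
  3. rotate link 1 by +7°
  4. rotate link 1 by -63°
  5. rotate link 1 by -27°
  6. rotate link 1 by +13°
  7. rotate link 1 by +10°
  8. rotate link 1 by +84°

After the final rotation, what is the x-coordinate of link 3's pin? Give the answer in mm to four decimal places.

geometry: r = 31 mm, L = 285 mm, e = 8 mm; θ starts at 0°
rotate link 1 by +82°: θ ← 0° +82° = 82°
rotate link 1 by +7°: θ ← 82° +7° = 89°
rotate link 1 by -63°: θ ← 89° -63° = 26°
rotate link 1 by -27°: θ ← 26° -27° = -1°
rotate link 1 by +13°: θ ← -1° +13° = 12°
rotate link 1 by +10°: θ ← 12° +10° = 22°
rotate link 1 by +84°: θ ← 22° +84° = 106°
crank pin P = (r cos θ, r sin θ) = (-8.544758, 29.799113)
h = r sin θ − e = 29.799113 − 8 = 21.799113
x = r cos θ + √(L² − h²) = -8.544758 + 284.165091 = 275.620333

275.6203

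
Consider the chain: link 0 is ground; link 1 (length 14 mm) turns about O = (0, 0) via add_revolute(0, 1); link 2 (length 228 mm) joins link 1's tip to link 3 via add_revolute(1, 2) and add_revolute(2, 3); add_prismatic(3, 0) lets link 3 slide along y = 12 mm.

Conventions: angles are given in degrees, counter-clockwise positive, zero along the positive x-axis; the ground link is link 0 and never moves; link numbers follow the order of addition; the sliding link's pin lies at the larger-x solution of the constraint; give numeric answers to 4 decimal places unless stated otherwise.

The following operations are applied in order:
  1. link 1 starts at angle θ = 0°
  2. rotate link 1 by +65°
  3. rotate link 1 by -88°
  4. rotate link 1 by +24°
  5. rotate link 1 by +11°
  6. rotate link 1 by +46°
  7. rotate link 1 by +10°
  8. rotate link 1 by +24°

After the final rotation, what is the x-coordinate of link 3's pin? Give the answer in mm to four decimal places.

geometry: r = 14 mm, L = 228 mm, e = 12 mm; θ starts at 0°
rotate link 1 by +65°: θ ← 0° +65° = 65°
rotate link 1 by -88°: θ ← 65° -88° = -23°
rotate link 1 by +24°: θ ← -23° +24° = 1°
rotate link 1 by +11°: θ ← 1° +11° = 12°
rotate link 1 by +46°: θ ← 12° +46° = 58°
rotate link 1 by +10°: θ ← 58° +10° = 68°
rotate link 1 by +24°: θ ← 68° +24° = 92°
crank pin P = (r cos θ, r sin θ) = (-0.488593, 13.991472)
h = r sin θ − e = 13.991472 − 12 = 1.991472
x = r cos θ + √(L² − h²) = -0.488593 + 227.991303 = 227.502710

227.5027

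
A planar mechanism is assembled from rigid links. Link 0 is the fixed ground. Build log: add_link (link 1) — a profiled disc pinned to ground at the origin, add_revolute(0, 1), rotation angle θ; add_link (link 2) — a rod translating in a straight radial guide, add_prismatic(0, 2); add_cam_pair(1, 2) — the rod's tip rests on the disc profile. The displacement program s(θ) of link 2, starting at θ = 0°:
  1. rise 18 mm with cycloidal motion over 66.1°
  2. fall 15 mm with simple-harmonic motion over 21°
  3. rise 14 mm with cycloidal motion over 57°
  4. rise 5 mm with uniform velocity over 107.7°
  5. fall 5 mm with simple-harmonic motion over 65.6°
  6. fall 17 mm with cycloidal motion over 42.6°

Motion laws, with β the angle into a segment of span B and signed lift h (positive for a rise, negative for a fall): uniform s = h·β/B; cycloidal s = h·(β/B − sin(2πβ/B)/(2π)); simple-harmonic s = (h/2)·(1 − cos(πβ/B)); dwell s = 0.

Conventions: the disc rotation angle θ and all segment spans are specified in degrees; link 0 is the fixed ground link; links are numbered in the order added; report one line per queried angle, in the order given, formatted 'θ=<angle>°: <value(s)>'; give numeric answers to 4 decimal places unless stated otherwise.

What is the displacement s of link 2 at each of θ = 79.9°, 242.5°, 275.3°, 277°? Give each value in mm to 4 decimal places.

seg 1 [0°–66.1°] cycloidal, h=18: full span → s += 18 → s = 18.0000
seg 2 [66.1°–87.1°] simple-harmonic, h=-15: θ=79.9° here. β=13.8, B=21. -15/2·(1 − cos(π·0.6571)) = -11.0540 → s = 6.9460
seg 2 [66.1°–87.1°] simple-harmonic, h=-15: full span → s += -15 → s = 3.0000
seg 3 [87.1°–144.1°] cycloidal, h=14: full span → s += 14 → s = 17.0000
seg 4 [144.1°–251.8°] uniform, h=5: θ=242.5° here. β=98.4, B=107.7. 5·98.4/107.7 = 4.5682 → s = 21.5682
seg 4 [144.1°–251.8°] uniform, h=5: full span → s += 5 → s = 22.0000
seg 5 [251.8°–317.4°] simple-harmonic, h=-5: θ=275.3° here. β=23.5, B=65.6. -5/2·(1 − cos(π·0.3582)) = -1.4230 → s = 20.5770
seg 5 [251.8°–317.4°] simple-harmonic, h=-5: θ=277° here. β=25.2, B=65.6. -5/2·(1 − cos(π·0.3841)) = -1.6100 → s = 20.3900

θ=79.9°: 6.9460
θ=242.5°: 21.5682
θ=275.3°: 20.5770
θ=277°: 20.3900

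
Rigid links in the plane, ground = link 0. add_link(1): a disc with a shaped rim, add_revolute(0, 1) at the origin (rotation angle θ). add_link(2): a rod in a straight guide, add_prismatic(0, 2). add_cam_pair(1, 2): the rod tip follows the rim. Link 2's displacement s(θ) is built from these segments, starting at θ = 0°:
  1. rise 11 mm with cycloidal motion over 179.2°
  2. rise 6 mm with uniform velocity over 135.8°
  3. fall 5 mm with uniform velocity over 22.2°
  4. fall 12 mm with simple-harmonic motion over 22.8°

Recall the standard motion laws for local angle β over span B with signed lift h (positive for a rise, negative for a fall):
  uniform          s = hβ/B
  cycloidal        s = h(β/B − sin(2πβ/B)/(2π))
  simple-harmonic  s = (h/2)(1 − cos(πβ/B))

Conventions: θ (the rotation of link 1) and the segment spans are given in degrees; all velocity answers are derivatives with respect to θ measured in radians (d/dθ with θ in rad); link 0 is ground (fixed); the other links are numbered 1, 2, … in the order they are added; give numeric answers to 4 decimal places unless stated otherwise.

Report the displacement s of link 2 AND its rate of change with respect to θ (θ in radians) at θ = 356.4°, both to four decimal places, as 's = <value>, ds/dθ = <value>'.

segment 1 (0° to 179.2°, cycloidal, h = 11) is passed completely: s = 0.0000 + (11) = 11.0000
segment 2 (179.2° to 315°, uniform, h = 6) is passed completely: s = 11.0000 + (6) = 17.0000
segment 3 (315° to 337.2°, uniform, h = -5) is passed completely: s = 17.0000 + (-5) = 12.0000
θ = 356.4° falls in segment 4 (337.2° to 360°, simple-harmonic, h = -12): β = 356.4 − 337.2 = 19.2°, B = 22.8°; Δs = -12/2·(1 − cos(π·0.8421)) = -11.2768; s = 12.0000 − 11.2768 = 0.7232
velocity in seg [337.2°–360°] (simple-harmonic), θ in radians: β = 19.2° = 0.3351 rad, B = 22.8° = 0.3979 rad; ds/dθ = (πh/(2B)) sin(πβ/B) = (π·(-12)/(2·0.3979)) sin(π·0.8421) = -22.544877 mm/rad

s = 0.7232, ds/dθ = -22.5449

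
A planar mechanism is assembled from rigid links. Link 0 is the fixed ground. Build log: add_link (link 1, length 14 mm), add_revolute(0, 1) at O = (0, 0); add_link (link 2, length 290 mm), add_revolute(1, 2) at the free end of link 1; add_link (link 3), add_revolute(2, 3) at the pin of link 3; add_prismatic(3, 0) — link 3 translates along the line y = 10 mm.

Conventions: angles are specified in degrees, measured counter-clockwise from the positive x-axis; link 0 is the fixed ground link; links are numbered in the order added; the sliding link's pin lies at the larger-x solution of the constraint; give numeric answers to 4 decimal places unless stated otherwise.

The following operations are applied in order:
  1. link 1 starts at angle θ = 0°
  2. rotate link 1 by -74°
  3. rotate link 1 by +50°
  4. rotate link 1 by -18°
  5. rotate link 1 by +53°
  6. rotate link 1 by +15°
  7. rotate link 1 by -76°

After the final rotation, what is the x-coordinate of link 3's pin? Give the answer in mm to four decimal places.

geometry: r = 14 mm, L = 290 mm, e = 10 mm; θ starts at 0°
rotate link 1 by -74°: θ ← 0° -74° = -74°
rotate link 1 by +50°: θ ← -74° +50° = -24°
rotate link 1 by -18°: θ ← -24° -18° = -42°
rotate link 1 by +53°: θ ← -42° +53° = 11°
rotate link 1 by +15°: θ ← 11° +15° = 26°
rotate link 1 by -76°: θ ← 26° -76° = -50°
crank pin P = (r cos θ, r sin θ) = (8.999027, -10.724622)
h = r sin θ − e = -10.724622 − 10 = -20.724622
x = r cos θ + √(L² − h²) = 8.999027 + 289.258518 = 298.257544

298.2575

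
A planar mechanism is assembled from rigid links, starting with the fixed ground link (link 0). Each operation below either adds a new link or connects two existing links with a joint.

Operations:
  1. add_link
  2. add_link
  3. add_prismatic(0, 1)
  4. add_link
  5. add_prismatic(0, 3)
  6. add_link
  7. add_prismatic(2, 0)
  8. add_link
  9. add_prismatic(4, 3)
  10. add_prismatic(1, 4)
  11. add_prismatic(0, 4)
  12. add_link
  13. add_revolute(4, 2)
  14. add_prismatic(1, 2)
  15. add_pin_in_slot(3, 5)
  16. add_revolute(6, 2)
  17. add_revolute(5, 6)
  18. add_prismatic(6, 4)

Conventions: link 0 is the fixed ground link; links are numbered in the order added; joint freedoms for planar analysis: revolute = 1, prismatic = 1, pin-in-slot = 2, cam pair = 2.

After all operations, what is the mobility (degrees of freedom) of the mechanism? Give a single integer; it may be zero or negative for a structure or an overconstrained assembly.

link 0 = ground. State L|J1|J2 = 1|0|0
+link1  2|0|0
+link2  3|0|0
P(0,1) f=1→J1  3|1|0
+link3  4|1|0
P(0,3) f=1→J1  4|2|0
+link4  5|2|0
P(2,0) f=1→J1  5|3|0
+link5  6|3|0
P(4,3) f=1→J1  6|4|0
P(1,4) f=1→J1  6|5|0
P(0,4) f=1→J1  6|6|0
+link6  7|6|0
R(4,2) f=1→J1  7|7|0
P(1,2) f=1→J1  7|8|0
PS(3,5) f=2→J2  7|8|1
R(6,2) f=1→J1  7|9|1
R(5,6) f=1→J1  7|10|1
P(6,4) f=1→J1  7|11|1
M = 3(7−1)−2·11−1 = 18−22−1 = -5

M = -5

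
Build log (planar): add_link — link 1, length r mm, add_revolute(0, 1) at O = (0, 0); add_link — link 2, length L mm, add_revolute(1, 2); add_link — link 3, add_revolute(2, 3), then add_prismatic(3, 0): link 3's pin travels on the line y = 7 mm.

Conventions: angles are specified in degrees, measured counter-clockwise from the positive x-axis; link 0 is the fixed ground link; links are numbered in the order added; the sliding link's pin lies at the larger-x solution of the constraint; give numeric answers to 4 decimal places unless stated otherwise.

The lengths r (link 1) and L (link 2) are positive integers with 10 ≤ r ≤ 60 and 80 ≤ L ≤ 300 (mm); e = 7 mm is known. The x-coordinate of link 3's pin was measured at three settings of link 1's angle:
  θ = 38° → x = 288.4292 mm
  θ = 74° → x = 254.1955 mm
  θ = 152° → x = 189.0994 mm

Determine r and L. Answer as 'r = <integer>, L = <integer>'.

constraint per measurement: (x − r cos θ)² + (r sin θ − e)² = L²
subtracting the θ₁ and θ₂ equations cancels the r² and L² terms:
r = (x₁² − x₂²) / (2[(x₁cos θ₁ + e sin θ₁) − (x₂cos θ₂ + e sin θ₂)]) = 60.0000 → r = 60
L² = (x₁ − r cos θ₁)² + (r sin θ₁ − e)² = 59049.0104 → L = 243.0000 → L = 243
check at θ₃=152°: x = 189.0994 (printed 189.0994) ✓

r = 60, L = 243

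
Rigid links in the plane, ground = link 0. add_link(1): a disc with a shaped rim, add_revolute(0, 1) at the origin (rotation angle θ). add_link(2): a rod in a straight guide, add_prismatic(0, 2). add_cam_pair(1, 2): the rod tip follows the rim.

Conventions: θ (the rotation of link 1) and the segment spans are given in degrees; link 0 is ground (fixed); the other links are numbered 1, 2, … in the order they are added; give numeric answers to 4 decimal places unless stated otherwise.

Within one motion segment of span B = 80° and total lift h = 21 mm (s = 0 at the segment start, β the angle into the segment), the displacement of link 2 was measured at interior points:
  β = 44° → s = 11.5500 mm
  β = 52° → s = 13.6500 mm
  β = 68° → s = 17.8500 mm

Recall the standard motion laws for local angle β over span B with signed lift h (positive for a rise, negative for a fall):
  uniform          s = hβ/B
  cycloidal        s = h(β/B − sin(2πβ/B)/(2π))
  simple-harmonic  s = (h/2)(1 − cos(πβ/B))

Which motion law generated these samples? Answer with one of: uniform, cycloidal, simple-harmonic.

candidates at β/B = r: uniform s = h·r (linear in β); cycloidal s = h·(r − sin(2πr)/(2π)); simple-harmonic s = (h/2)(1 − cos(πr))
β=44°: printed 11.5500 | uniform 11.5500, cycloidal 12.5828, simple-harmonic 12.1426
β=52°: printed 13.6500 | uniform 13.6500, cycloidal 16.3539, simple-harmonic 15.2669
β=68°: printed 17.8500 | uniform 17.8500, cycloidal 20.5539, simple-harmonic 19.8556
only one law matches every sample → uniform

uniform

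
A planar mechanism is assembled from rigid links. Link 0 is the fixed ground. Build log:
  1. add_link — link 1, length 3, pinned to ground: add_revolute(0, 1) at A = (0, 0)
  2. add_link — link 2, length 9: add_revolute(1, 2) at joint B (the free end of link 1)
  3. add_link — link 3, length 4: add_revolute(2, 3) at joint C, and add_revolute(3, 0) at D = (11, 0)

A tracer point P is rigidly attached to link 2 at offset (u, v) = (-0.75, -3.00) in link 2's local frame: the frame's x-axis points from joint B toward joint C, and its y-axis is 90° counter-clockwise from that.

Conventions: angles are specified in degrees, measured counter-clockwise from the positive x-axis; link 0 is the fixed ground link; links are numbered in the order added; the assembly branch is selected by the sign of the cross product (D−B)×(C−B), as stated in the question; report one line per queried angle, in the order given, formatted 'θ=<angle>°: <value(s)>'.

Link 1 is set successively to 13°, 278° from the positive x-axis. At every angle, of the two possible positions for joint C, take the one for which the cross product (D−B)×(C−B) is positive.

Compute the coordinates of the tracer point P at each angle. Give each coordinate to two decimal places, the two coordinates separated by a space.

A=(0,0), D=(11.00,0)
θ=13°: B = A + 3.00·(cos13°, sin13°) = (2.9231, 0.6749)
θ=13°: |BD| = 8.1050
θ=13°: circle(B,9.00) ∩ circle(D,4.00): a=8.0624, h=3.9998
θ=13°:   candidates: C₊=(11.2905,3.9894) cross=32.418; C₋=(10.6244,-3.9823) cross=-32.418
θ=13°:   branch + wants cross > 0 → take C=(11.2905,3.9894) (cross=32.418)
θ=13°: ex = (C−B)/|BC| = (0.9297,0.3683); ey = (-0.3683,0.9297)
θ=13°: P = B + -0.75·ex + -3.00·ey = (3.3307,-2.3905)
θ=278°: B = A + 3.00·(cos278°, sin278°) = (0.4175, -2.9708)
θ=278°: |BD| = 10.9916
θ=278°: circle(B,9.00) ∩ circle(D,4.00): a=8.4526, h=3.0909
θ=278°:   candidates: C₊=(7.7201,2.2896) cross=33.974; C₋=(9.3909,-3.6621) cross=-33.974
θ=278°:   branch + wants cross > 0 → take C=(7.7201,2.2896) (cross=33.974)
θ=278°: ex = (C−B)/|BC| = (0.8114,0.5845); ey = (-0.5845,0.8114)
θ=278°: P = B + -0.75·ex + -3.00·ey = (1.5624,-5.8434)

θ=13°: 3.33 -2.39
θ=278°: 1.56 -5.84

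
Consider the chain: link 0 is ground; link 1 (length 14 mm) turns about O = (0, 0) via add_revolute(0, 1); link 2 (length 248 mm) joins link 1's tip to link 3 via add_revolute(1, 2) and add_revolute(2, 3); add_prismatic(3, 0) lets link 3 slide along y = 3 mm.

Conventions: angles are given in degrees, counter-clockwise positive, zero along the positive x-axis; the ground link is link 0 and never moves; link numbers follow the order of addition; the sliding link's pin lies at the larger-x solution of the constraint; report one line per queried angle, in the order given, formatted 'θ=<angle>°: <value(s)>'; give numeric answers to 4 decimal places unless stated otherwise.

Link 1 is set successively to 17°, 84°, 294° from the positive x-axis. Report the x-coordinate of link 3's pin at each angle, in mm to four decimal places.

geometry: r = 14 mm, L = 248 mm, e = 3 mm
θ=17°: crank pin P = (r cos θ, r sin θ) = (13.388267, 4.093204)
θ=17°: h = r sin θ − e = 4.093204 − 3 = 1.093204
θ=17°: x = r cos θ + √(L² − h²) = 13.388267 + 247.997591 = 261.385857
θ=84°: crank pin P = (r cos θ, r sin θ) = (1.463398, 13.923307)
θ=84°: h = r sin θ − e = 13.923307 − 3 = 10.923307
θ=84°: x = r cos θ + √(L² − h²) = 1.463398 + 247.759321 = 249.222720
θ=294°: crank pin P = (r cos θ, r sin θ) = (5.694313, -12.789636)
θ=294°: h = r sin θ − e = -12.789636 − 3 = -15.789636
θ=294°: x = r cos θ + √(L² − h²) = 5.694313 + 247.496843 = 253.191156

θ=17°: 261.3859
θ=84°: 249.2227
θ=294°: 253.1912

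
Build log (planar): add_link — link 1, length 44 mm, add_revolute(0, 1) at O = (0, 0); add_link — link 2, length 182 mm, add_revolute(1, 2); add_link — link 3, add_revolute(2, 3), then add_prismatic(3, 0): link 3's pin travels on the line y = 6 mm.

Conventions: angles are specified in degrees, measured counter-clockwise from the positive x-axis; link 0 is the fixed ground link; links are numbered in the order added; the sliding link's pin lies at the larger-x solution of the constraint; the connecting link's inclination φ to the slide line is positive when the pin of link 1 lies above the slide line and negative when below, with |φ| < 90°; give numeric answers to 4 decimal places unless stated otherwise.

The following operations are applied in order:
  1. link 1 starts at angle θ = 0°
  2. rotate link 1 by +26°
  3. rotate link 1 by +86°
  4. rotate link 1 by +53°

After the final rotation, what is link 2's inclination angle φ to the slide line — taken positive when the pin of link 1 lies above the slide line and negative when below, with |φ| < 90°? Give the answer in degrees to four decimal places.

geometry: r = 44 mm, L = 182 mm, e = 6 mm; θ starts at 0°
rotate link 1 by +26°: θ ← 0° +26° = 26°
rotate link 1 by +86°: θ ← 26° +86° = 112°
rotate link 1 by +53°: θ ← 112° +53° = 165°
h = r sin θ − e = 11.388038 − 6 = 5.388038
sin φ = h / L = 5.388038 / 182 = 0.02960460
φ = arcsin(0.02960460) = 1.696467°

1.6965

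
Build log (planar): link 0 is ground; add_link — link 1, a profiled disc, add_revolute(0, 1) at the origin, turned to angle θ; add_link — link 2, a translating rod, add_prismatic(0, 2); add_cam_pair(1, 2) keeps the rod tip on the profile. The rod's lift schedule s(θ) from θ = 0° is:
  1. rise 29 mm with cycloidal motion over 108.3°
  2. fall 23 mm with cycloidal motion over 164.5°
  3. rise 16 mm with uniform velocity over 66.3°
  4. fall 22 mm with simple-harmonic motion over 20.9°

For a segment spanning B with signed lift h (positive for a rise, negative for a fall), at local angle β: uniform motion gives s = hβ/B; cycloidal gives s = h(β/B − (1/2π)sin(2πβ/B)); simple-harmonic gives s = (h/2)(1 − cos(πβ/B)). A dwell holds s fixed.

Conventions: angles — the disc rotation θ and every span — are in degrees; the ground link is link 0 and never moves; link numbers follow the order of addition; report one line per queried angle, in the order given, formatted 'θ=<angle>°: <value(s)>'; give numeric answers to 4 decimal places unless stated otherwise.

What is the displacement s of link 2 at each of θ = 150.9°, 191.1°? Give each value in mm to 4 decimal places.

seg 1 [0°–108.3°] cycloidal, h=29: full span → s += 29 → s = 29.0000
seg 2 [108.3°–272.8°] cycloidal, h=-23: θ=150.9° here. β=42.6, B=164.5. -23·(0.2590 − sin(2π·0.2590)/(2π)) = -2.3015 → s = 26.6985
seg 2 [108.3°–272.8°] cycloidal, h=-23: θ=191.1° here. β=82.8, B=164.5. -23·(0.5033 − sin(2π·0.5033)/(2π)) = -11.6538 → s = 17.3462

θ=150.9°: 26.6985
θ=191.1°: 17.3462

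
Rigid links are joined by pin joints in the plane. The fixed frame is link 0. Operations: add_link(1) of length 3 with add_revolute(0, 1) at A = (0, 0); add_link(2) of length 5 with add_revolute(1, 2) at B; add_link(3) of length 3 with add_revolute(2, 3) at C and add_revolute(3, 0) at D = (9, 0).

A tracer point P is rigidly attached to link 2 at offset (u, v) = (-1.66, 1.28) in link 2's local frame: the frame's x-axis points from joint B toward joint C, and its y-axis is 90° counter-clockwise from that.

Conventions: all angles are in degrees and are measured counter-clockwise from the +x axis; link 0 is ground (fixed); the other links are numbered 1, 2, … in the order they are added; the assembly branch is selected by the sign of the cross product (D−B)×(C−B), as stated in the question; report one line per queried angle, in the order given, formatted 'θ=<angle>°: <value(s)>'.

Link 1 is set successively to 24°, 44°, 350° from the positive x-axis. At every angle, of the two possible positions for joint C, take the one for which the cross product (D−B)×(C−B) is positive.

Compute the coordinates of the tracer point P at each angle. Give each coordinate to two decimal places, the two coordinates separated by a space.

A=(0,0), D=(9.00,0)
θ=24°: B = A + 3.00·(cos24°, sin24°) = (2.7406, 1.2202)
θ=24°: |BD| = 6.3772
θ=24°: circle(B,5.00) ∩ circle(D,3.00): a=4.4431, h=2.2933
θ=24°:   candidates: C₊=(7.5404,2.6210) cross=14.625; C₋=(6.6628,-1.8808) cross=-14.625
θ=24°:   branch + wants cross > 0 → take C=(7.5404,2.6210) (cross=14.625)
θ=24°: ex = (C−B)/|BC| = (0.9600,0.2802); ey = (-0.2802,0.9600)
θ=24°: P = B + -1.66·ex + 1.28·ey = (0.7885,1.9839)
θ=44°: B = A + 3.00·(cos44°, sin44°) = (2.1580, 2.0840)
θ=44°: |BD| = 7.1523
θ=44°: circle(B,5.00) ∩ circle(D,3.00): a=4.6947, h=1.7205
θ=44°:   candidates: C₊=(7.1503,2.3619) cross=12.305; C₋=(6.1477,-0.9297) cross=-12.305
θ=44°:   branch + wants cross > 0 → take C=(7.1503,2.3619) (cross=12.305)
θ=44°: ex = (C−B)/|BC| = (0.9985,0.0556); ey = (-0.0556,0.9985)
θ=44°: P = B + -1.66·ex + 1.28·ey = (0.4294,3.2697)
θ=350°: B = A + 3.00·(cos350°, sin350°) = (2.9544, -0.5209)
θ=350°: |BD| = 6.0680
θ=350°: circle(B,5.00) ∩ circle(D,3.00): a=4.3524, h=2.4610
θ=350°:   candidates: C₊=(7.0795,2.3047) cross=14.934; C₋=(7.5020,-2.5992) cross=-14.934
θ=350°:   branch + wants cross > 0 → take C=(7.0795,2.3047) (cross=14.934)
θ=350°: ex = (C−B)/|BC| = (0.8250,0.5651); ey = (-0.5651,0.8250)
θ=350°: P = B + -1.66·ex + 1.28·ey = (0.8616,-0.4030)

θ=24°: 0.79 1.98
θ=44°: 0.43 3.27
θ=350°: 0.86 -0.40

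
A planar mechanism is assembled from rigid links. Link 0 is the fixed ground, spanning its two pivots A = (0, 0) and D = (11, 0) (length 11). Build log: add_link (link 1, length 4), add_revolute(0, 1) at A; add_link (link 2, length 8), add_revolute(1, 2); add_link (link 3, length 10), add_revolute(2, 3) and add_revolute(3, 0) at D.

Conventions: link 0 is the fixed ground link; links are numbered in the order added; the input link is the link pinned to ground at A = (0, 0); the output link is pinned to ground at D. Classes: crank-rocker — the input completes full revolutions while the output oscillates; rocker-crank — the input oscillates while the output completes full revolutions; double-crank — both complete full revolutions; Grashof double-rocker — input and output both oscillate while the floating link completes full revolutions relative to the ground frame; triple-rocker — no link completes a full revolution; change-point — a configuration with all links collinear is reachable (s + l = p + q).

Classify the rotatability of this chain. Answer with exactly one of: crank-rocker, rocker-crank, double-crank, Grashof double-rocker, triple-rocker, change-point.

lengths: ground=11, input=4, coupler=8, output=10
sorted: s=4 (shortest), l=11 (longest), p+q=18
s + l = 15 vs p + q = 18
s + l < p + q (Grashof) with shortest = input link → crank-rocker

crank-rocker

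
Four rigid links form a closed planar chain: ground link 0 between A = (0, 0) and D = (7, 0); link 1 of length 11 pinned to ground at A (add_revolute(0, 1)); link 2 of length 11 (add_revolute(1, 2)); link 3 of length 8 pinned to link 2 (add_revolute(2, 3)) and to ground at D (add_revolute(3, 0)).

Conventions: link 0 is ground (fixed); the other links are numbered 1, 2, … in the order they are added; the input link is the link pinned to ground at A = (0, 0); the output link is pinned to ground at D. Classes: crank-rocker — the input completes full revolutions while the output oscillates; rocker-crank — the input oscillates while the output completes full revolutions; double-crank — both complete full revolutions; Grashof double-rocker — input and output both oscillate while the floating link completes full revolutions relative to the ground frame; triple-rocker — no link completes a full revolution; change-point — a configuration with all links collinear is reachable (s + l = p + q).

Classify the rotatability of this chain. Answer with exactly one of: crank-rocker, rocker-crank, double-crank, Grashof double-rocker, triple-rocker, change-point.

lengths: ground=7, input=11, coupler=11, output=8
sorted: s=7 (shortest), l=11 (longest), p+q=19
s + l = 18 vs p + q = 19
s + l < p + q (Grashof) with shortest = ground link → double-crank

double-crank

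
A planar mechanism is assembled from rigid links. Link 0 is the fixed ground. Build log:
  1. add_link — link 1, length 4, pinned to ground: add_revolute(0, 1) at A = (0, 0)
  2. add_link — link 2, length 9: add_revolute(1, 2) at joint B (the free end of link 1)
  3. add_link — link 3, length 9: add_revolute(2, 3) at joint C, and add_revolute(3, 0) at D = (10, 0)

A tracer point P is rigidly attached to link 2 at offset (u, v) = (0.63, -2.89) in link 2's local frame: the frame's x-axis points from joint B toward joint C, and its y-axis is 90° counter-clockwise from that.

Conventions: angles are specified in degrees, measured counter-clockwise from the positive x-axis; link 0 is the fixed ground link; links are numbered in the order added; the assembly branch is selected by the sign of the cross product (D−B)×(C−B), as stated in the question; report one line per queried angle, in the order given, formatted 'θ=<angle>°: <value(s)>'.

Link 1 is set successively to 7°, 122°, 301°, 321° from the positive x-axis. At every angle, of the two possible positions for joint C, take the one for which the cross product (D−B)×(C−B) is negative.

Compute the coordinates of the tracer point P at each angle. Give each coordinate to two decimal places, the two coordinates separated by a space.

A=(0,0), D=(10.00,0)
θ=7°: B = A + 4.00·(cos7°, sin7°) = (3.9702, 0.4875)
θ=7°: |BD| = 6.0495
θ=7°: circle(B,9.00) ∩ circle(D,9.00): a=3.0247, h=8.4765
θ=7°:   candidates: C₊=(7.6681,8.6927) cross=51.278; C₋=(6.3020,-8.2052) cross=-51.278
θ=7°:   branch - wants cross < 0 → take C=(6.3020,-8.2052) (cross=-51.278)
θ=7°: ex = (C−B)/|BC| = (0.2591,-0.9659); ey = (0.9659,0.2591)
θ=7°: P = B + 0.63·ex + -2.89·ey = (1.3421,-0.8698)
θ=122°: B = A + 4.00·(cos122°, sin122°) = (-2.1197, 3.3922)
θ=122°: |BD| = 12.5854
θ=122°: circle(B,9.00) ∩ circle(D,9.00): a=6.2927, h=6.4344
θ=122°:   candidates: C₊=(5.6744,7.8924) cross=80.980; C₋=(2.2059,-4.5002) cross=-80.980
θ=122°:   branch - wants cross < 0 → take C=(2.2059,-4.5002) (cross=-80.980)
θ=122°: ex = (C−B)/|BC| = (0.4806,-0.8769); ey = (0.8769,0.4806)
θ=122°: P = B + 0.63·ex + -2.89·ey = (-4.3512,1.4507)
θ=301°: B = A + 4.00·(cos301°, sin301°) = (2.0602, -3.4287)
θ=301°: |BD| = 8.6485
θ=301°: circle(B,9.00) ∩ circle(D,9.00): a=4.3243, h=7.8931
θ=301°:   candidates: C₊=(2.9009,5.5320) cross=68.264; C₋=(9.1593,-8.9606) cross=-68.264
θ=301°:   branch - wants cross < 0 → take C=(9.1593,-8.9606) (cross=-68.264)
θ=301°: ex = (C−B)/|BC| = (0.7888,-0.6147); ey = (0.6147,0.7888)
θ=301°: P = B + 0.63·ex + -2.89·ey = (0.7807,-6.0955)
θ=321°: B = A + 4.00·(cos321°, sin321°) = (3.1086, -2.5173)
θ=321°: |BD| = 7.3368
θ=321°: circle(B,9.00) ∩ circle(D,9.00): a=3.6684, h=8.2184
θ=321°:   candidates: C₊=(3.7345,6.4609) cross=60.297; C₋=(9.3741,-8.9782) cross=-60.297
θ=321°:   branch - wants cross < 0 → take C=(9.3741,-8.9782) (cross=-60.297)
θ=321°: ex = (C−B)/|BC| = (0.6962,-0.7179); ey = (0.7179,0.6962)
θ=321°: P = B + 0.63·ex + -2.89·ey = (1.4725,-4.9815)

θ=7°: 1.34 -0.87
θ=122°: -4.35 1.45
θ=301°: 0.78 -6.10
θ=321°: 1.47 -4.98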